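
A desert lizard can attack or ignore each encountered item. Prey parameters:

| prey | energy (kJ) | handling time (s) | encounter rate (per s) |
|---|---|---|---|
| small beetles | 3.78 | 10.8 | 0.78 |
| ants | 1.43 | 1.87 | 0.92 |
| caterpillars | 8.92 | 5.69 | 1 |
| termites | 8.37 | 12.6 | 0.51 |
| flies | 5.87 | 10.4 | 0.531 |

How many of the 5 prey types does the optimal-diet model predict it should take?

1

E/h in descending order: caterpillars 1.57, ants 0.765, termites 0.664, flies 0.564, small beetles 0.35 kJ/s. The optimal diet is the largest prefix of this list for which every included type satisfies E_i/h_i > R on the types above it.
Rate on top 1: 1.333. ants: 0.765 < 1.333 → exclude; stop.
Optimal diet: caterpillars — 1 of 5 types.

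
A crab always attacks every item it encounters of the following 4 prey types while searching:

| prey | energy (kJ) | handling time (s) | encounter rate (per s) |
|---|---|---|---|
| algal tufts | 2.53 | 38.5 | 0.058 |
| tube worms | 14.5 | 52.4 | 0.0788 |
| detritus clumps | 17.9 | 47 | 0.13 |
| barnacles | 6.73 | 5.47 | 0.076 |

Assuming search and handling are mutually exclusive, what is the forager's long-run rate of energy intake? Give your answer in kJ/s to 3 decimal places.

Energy encountered per unit search time: 0.058×2.53 + 0.0788×14.5 + 0.13×17.9 + 0.076×6.73 = 4.128 kJ/s.
Handling time per unit search time: 0.058×38.5 + 0.0788×52.4 + 0.13×47 + 0.076×5.47 = 12.89.
Rate = 4.128/(1 + 12.89) = 0.2972 kJ/s.

0.297 kJ/s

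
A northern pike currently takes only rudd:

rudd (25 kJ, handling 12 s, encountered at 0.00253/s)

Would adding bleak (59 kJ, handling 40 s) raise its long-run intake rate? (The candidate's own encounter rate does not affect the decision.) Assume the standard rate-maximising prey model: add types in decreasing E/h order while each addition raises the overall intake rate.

Yes

Current rate: (0.00253×25)/(1 + 0.00253×12) = 0.06139 kJ/s.
bleak: E/h = 59/40 = 1.475 kJ/s.
1.475 > 0.06139, so adding bleak raises the average — include it.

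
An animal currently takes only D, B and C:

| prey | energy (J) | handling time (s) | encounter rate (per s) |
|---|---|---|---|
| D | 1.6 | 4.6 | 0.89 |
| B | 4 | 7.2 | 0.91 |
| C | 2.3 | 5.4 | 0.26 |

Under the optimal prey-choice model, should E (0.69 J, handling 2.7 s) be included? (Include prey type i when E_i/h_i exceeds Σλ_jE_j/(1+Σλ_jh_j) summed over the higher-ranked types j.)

No

Intake rate on the current diet: R = (0.89×1.6 + 0.91×4 + 0.26×2.3) / (1 + 0.89×4.6 + 0.91×7.2 + 0.26×5.4) = 5.662/13.05 = 0.4339 J/s.
E: E/h = 0.69/2.7 = 0.2556 J/s.
Since 0.2556 < R, time spent handling E is better spent searching.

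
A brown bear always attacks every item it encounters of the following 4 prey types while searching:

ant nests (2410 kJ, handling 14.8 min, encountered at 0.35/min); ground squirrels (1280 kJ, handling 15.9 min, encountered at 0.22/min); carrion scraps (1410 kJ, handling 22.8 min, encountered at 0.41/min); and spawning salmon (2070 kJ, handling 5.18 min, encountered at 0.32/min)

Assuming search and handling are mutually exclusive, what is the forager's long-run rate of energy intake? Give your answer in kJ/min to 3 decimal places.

R = (0.35×2410 + 0.22×1280 + 0.41×1410 + 0.32×2070) / (1 + 0.35×14.8 + 0.22×15.9 + 0.41×22.8 + 0.32×5.18) = 2366/20.68 = 114.4 kJ/min.

114.371 kJ/min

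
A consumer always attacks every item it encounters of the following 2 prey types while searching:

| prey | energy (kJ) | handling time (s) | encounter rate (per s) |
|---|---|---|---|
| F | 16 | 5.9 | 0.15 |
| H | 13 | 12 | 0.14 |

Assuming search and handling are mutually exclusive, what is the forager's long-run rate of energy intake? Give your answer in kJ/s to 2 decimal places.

1.18 kJ/s

R = Σλ_iE_i / (1 + Σλ_ih_i)
Numerator: 0.15×16 + 0.14×13 = 4.22
Denominator: 1 + 0.15×5.9 + 0.14×12 = 3.565
R = 4.22/3.565 = 1.184 kJ/s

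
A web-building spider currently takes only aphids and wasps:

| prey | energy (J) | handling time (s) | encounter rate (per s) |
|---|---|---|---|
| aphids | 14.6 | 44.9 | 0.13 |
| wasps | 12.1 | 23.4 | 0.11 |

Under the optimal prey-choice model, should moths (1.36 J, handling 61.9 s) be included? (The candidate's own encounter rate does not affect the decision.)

No

On aphids and wasps alone, R = ΣλE/(1+Σλh) = 3.229/9.411 = 0.3431 J/s.
Profitability of moths: 1.36/61.9 = 0.02197 J/s.
0.02197 < 0.3431, so adding moths would lower the average — exclude it.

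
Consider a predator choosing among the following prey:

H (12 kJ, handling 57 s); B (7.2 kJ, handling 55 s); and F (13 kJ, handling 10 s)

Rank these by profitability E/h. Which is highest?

In descending order of E/h:
F: 13/10 = 1.3 kJ/s
H: 12/57 = 0.211 kJ/s
B: 7.2/55 = 0.131 kJ/s

F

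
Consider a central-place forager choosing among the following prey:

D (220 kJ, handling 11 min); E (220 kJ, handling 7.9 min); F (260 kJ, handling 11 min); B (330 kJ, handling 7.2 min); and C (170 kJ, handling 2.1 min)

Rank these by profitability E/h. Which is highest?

Profitability E/h (kJ/min): D = 220/11 = 20, E = 220/7.9 = 27.8, F = 260/11 = 23.6, B = 330/7.2 = 45.8, C = 170/2.1 = 81.
Ranked: C > B > E > F > D.

C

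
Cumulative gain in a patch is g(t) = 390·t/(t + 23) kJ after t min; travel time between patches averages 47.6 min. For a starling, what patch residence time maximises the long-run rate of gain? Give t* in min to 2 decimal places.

33.09 min

Maximise g(t)/(T+t): set derivative to zero → g'(t)(T+t) = g(t).
g'(t) = 390·23/(t + 23)². Setting 390·23/(t+23)² = 390t/[(t+23)(47.6+t)] gives 23(47.6+t) = t(t+23), so t² = 23×47.6 = 1095.
t* = √1095 = 33.09 min.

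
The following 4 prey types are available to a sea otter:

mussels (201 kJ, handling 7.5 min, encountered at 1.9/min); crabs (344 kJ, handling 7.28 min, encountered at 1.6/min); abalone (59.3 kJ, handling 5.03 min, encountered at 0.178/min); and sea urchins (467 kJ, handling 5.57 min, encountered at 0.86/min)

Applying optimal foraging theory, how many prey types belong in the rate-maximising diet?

E/h in descending order: sea urchins 83.8, crabs 47.3, mussels 26.8, abalone 11.8 kJ/min. The optimal diet is the largest prefix of this list for which every included type satisfies E_i/h_i > R on the types above it.
Rate on top 1: 69.36. crabs: 47.3 < 69.36 → exclude; stop.
Optimal diet: sea urchins — 1 of 4 types.

1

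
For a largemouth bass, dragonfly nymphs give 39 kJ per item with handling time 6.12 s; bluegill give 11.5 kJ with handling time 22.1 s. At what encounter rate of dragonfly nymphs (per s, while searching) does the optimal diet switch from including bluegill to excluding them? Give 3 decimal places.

Drop bluegill once their profitability E₂/h₂ falls below the rate achievable on dragonfly nymphs alone: E₂/h₂ = λE₁/(1 + λh₁).
Solve for λ: λE₁h₂ = E₂(1 + λh₁) → λ(E₁h₂ − E₂h₁) = E₂ → λ = E₂/(E₁h₂ − E₂h₁).
λ = 11.5/(39×22.1 − 11.5×6.12) = 11.5/791.5 = 0.01453 per s.

0.015 per s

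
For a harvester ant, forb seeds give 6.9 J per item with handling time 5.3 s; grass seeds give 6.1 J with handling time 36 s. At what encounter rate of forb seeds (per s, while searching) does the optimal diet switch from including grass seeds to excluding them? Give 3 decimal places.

0.028 per s

Drop grass seeds once their profitability E₂/h₂ falls below the rate achievable on forb seeds alone: E₂/h₂ = λE₁/(1 + λh₁).
Solve for λ: λE₁h₂ = E₂(1 + λh₁) → λ(E₁h₂ − E₂h₁) = E₂ → λ = E₂/(E₁h₂ − E₂h₁).
λ = 6.1/(6.9×36 − 6.1×5.3) = 6.1/216.1 = 0.02823 per s.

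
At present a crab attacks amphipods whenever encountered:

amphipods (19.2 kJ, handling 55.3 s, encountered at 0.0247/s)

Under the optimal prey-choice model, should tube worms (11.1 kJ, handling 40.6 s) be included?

On amphipods alone, R = ΣλE/(1+Σλh) = 0.4742/2.366 = 0.2004 kJ/s.
tube worms: E/h = 11.1/40.6 = 0.2734 kJ/s.
0.2734 > 0.2004, so adding tube worms raises the average — include it.

Yes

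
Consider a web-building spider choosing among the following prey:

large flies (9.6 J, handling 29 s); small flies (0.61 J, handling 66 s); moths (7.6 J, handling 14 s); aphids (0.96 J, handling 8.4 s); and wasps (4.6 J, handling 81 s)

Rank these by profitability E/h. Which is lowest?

small flies

In descending order of E/h:
moths: 7.6/14 = 0.543 J/s
large flies: 9.6/29 = 0.331 J/s
aphids: 0.96/8.4 = 0.114 J/s
wasps: 4.6/81 = 0.0568 J/s
small flies: 0.61/66 = 0.00924 J/s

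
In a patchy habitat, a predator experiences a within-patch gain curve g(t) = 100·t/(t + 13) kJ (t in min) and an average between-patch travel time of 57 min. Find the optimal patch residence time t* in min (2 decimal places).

By the marginal value theorem, leave when the instantaneous gain rate g'(t) equals the habitat-wide average g(t)/(T + t).
g'(t) = 100·13/(t + 13)². Setting 100·13/(t+13)² = 100t/[(t+13)(57+t)] gives 13(57+t) = t(t+13), so t² = 13×57 = 741.
t* = √741 = 27.22 min.

27.22 min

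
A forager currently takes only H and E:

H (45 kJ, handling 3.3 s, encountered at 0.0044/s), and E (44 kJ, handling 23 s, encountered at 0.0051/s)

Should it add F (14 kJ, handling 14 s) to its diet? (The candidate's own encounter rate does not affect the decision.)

Yes

Current rate: (0.0044×45 + 0.0051×44)/(1 + 0.0044×3.3 + 0.0051×23) = 0.3732 kJ/s.
F: E/h = 14/14 = 1 kJ/s.
1 > 0.3732, so adding F raises the average — include it.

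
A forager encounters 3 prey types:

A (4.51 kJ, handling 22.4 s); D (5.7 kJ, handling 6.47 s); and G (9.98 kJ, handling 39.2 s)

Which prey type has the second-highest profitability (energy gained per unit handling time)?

G

Profitability E/h (kJ/s): A = 4.51/22.4 = 0.201, D = 5.7/6.47 = 0.881, G = 9.98/39.2 = 0.255.
Ranked: D > G > A.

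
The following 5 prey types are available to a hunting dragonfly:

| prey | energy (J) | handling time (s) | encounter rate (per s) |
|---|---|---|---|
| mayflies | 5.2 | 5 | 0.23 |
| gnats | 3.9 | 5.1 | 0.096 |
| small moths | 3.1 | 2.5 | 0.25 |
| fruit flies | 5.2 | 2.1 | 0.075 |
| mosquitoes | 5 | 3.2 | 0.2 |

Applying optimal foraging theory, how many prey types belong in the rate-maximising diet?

4

Rank by E/h (J/s): fruit flies 2.48, mosquitoes 1.56, small moths 1.24, mayflies 1.04, gnats 0.765. Include each in turn until the next type's E/h falls below the running intake rate.
Rate on top 1: 0.3369. mosquitoes: 1.56 > 0.3369 → include.
Rate on top 2: 0.7733. small moths: 1.24 > 0.7733 → include.
Rate on top 3: 0.8937. mayflies: 1.04 > 0.8937 → include.
Rate on top 4: 0.9408. gnats: 0.765 < 0.9408 → exclude; stop.
Optimal diet: fruit flies, mosquitoes, small moths, mayflies — 4 of 5 types.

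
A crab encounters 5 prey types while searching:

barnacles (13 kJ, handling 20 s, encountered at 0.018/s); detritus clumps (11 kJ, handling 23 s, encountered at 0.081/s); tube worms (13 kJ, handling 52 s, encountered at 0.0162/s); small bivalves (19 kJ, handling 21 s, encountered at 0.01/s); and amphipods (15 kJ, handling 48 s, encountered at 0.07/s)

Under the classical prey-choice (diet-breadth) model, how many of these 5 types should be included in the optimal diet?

Rank by E/h (kJ/s): small bivalves 0.905, barnacles 0.65, detritus clumps 0.478, amphipods 0.312, tube worms 0.25. Include each in turn until the next type's E/h falls below the running intake rate.
Rate on top 1: 0.157. barnacles: 0.65 > 0.157 → include.
Rate on top 2: 0.2701. detritus clumps: 0.478 > 0.2701 → include.
Rate on top 3: 0.383. amphipods: 0.312 < 0.383 → exclude; stop.
Optimal diet: small bivalves, barnacles, detritus clumps — 3 of 5 types.

3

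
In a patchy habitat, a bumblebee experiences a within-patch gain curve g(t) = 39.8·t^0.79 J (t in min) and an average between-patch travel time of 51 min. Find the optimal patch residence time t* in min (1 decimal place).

191.9 min

Optimal t* satisfies g'(t*) = g(t*)/(T + t*).
g'(t) = 0.79·39.8·t^-0.21. Setting 0.79·39.8·t^-0.21 = 39.8·t^0.79/(51+t) gives 0.79(51+t) = t, so 0.21·t = 0.79×51.
t* = 0.79×51/0.21 = 191.9 min.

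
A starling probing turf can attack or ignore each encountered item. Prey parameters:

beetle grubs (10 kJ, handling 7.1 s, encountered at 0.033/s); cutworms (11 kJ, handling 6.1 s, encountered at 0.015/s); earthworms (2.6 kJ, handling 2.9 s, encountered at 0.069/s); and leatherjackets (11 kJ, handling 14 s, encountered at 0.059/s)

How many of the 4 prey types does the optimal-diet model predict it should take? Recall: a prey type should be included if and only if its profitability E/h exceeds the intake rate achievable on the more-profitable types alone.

4

Rank by E/h (kJ/s): cutworms 1.8, beetle grubs 1.41, earthworms 0.897, leatherjackets 0.786. Include each in turn until the next type's E/h falls below the running intake rate.
Rate on top 1: 0.1512. beetle grubs: 1.41 > 0.1512 → include.
Rate on top 2: 0.3734. earthworms: 0.897 > 0.3734 → include.
Rate on top 3: 0.442. leatherjackets: 0.786 > 0.442 → include.
Optimal diet: cutworms, beetle grubs, earthworms, leatherjackets — 4 of 4 types.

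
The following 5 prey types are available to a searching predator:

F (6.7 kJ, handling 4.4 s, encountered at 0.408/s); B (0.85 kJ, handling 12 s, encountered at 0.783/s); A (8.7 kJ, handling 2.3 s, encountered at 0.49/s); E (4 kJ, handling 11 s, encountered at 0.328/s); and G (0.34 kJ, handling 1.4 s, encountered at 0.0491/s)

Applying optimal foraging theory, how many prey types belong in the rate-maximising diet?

1

E/h in descending order: A 3.78, F 1.52, E 0.364, G 0.243, B 0.0708 kJ/s. The optimal diet is the largest prefix of this list for which every included type satisfies E_i/h_i > R on the types above it.
Rate on top 1: 2.004. F: 1.52 < 2.004 → exclude; stop.
Optimal diet: A — 1 of 5 types.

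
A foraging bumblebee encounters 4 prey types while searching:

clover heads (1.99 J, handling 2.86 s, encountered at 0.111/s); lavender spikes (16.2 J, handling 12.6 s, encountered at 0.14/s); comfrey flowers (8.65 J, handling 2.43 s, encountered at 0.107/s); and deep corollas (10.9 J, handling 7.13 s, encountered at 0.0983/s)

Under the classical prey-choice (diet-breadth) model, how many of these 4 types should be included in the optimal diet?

3

E/h in descending order: comfrey flowers 3.56, deep corollas 1.53, lavender spikes 1.29, clover heads 0.696 J/s. The optimal diet is the largest prefix of this list for which every included type satisfies E_i/h_i > R on the types above it.
Rate on top 1: 0.7346. deep corollas: 1.53 > 0.7346 → include.
Rate on top 2: 1.018. lavender spikes: 1.29 > 1.018 → include.
Rate on top 3: 1.145. clover heads: 0.696 < 1.145 → exclude; stop.
Optimal diet: comfrey flowers, deep corollas, lavender spikes — 3 of 4 types.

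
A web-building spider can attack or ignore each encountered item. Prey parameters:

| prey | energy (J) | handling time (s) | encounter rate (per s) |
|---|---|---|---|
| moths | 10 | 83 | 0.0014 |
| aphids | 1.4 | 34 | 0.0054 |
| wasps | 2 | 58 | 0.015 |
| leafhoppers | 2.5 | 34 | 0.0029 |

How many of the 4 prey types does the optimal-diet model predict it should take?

Profitabilities (E/h, J/s): moths 0.12, leafhoppers 0.0735, aphids 0.0412, wasps 0.0345. Add prey in this order while the next type's profitability exceeds the intake rate on those already taken.
Rate on top 1: 0.01254. leafhoppers: 0.0735 > 0.01254 → include.
Rate on top 2: 0.01749. aphids: 0.0412 > 0.01749 → include.
Rate on top 3: 0.0206. wasps: 0.0345 > 0.0206 → include.
Optimal diet: moths, leafhoppers, aphids, wasps — 4 of 4 types.

4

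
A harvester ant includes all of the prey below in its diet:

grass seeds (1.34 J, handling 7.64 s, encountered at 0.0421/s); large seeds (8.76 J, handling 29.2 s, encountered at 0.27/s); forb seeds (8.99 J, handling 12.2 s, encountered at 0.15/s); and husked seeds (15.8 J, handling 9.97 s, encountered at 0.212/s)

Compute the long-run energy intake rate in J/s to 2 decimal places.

R = Σλ_iE_i / (1 + Σλ_ih_i)
Numerator: 0.0421×1.34 + 0.27×8.76 + 0.15×8.99 + 0.212×15.8 = 7.12
Denominator: 1 + 0.0421×7.64 + 0.27×29.2 + 0.15×12.2 + 0.212×9.97 = 13.15
R = 7.12/13.15 = 0.5415 J/s

0.54 J/s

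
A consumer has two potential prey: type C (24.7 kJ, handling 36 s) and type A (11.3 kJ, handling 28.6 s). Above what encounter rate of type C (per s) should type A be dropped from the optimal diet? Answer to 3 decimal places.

The zero-one rule: include type A iff E₂/h₂ > λE₁/(1+λh₁). Equality gives the switch point.
λE₁h₂ = E₂ + λE₂h₁ ⇒ λ = E₂/(E₁h₂ − E₂h₁) = 11.3/(706.4 − 406.8) = 0.03771 per s.

0.038 per s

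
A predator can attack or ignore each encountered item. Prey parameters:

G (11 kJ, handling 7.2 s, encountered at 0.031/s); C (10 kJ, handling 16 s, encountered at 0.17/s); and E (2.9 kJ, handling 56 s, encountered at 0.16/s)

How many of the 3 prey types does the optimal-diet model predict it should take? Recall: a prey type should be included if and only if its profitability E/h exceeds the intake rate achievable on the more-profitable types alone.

2

Profitabilities (E/h, kJ/s): G 1.53, C 0.625, E 0.0518. Add prey in this order while the next type's profitability exceeds the intake rate on those already taken.
Rate on top 1: 0.2788. C: 0.625 > 0.2788 → include.
Rate on top 2: 0.5176. E: 0.0518 < 0.5176 → exclude; stop.
Optimal diet: G, C — 2 of 3 types.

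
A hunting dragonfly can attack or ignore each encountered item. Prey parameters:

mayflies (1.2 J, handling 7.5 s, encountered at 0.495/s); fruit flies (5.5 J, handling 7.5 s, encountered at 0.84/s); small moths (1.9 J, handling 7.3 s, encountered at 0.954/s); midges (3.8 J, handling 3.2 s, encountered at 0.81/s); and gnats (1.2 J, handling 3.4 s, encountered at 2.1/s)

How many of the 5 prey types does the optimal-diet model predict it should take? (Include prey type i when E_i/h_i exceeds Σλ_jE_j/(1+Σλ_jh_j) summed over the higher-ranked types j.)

E/h in descending order: midges 1.19, fruit flies 0.733, gnats 0.353, small moths 0.26, mayflies 0.16 J/s. The optimal diet is the largest prefix of this list for which every included type satisfies E_i/h_i > R on the types above it.
Rate on top 1: 0.8569. fruit flies: 0.733 < 0.8569 → exclude; stop.
Optimal diet: midges — 1 of 5 types.

1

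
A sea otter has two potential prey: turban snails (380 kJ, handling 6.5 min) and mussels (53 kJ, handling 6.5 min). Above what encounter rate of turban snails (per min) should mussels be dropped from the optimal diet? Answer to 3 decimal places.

0.025 per min

Drop mussels once their profitability E₂/h₂ falls below the rate achievable on turban snails alone: E₂/h₂ = λE₁/(1 + λh₁).
Solve for λ: λE₁h₂ = E₂(1 + λh₁) → λ(E₁h₂ − E₂h₁) = E₂ → λ = E₂/(E₁h₂ − E₂h₁).
λ = 53/(380×6.5 − 53×6.5) = 53/2126 = 0.02494 per min.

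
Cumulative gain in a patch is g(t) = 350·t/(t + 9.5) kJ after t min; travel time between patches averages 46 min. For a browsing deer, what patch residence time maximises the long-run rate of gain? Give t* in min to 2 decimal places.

By the marginal value theorem, leave when the instantaneous gain rate g'(t) equals the habitat-wide average g(t)/(T + t).
g'(t) = 350·9.5/(t + 9.5)². Setting 350·9.5/(t+9.5)² = 350t/[(t+9.5)(46+t)] gives 9.5(46+t) = t(t+9.5), so t² = 9.5×46 = 437.
t* = √437 = 20.9 min.

20.90 min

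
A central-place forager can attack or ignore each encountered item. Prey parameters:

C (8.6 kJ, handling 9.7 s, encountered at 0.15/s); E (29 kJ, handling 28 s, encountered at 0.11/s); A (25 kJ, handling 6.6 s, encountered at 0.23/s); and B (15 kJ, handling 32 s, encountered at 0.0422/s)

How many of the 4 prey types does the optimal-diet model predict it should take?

Rank by E/h (kJ/s): A 3.79, E 1.04, C 0.887, B 0.469. Include each in turn until the next type's E/h falls below the running intake rate.
Rate on top 1: 2.284. E: 1.04 < 2.284 → exclude; stop.
Optimal diet: A — 1 of 4 types.

1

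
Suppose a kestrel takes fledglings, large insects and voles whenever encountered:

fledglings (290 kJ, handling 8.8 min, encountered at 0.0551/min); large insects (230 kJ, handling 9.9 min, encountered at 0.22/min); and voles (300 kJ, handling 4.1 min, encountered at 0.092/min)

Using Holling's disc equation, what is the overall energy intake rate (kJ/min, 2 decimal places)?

R = (0.0551×290 + 0.22×230 + 0.092×300) / (1 + 0.0551×8.8 + 0.22×9.9 + 0.092×4.1) = 94.18/4.04 = 23.31 kJ/min.

23.31 kJ/min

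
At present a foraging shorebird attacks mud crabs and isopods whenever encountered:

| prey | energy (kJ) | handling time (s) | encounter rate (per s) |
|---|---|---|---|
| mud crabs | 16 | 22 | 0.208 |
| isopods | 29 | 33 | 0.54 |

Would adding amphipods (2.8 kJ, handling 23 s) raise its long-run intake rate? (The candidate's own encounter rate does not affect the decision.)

Intake rate on the current diet: R = (0.208×16 + 0.54×29) / (1 + 0.208×22 + 0.54×33) = 18.99/23.4 = 0.8116 kJ/s.
amphipods: E/h = 2.8/23 = 0.1217 kJ/s.
Since 0.1217 < R, time spent handling amphipods is better spent searching.

No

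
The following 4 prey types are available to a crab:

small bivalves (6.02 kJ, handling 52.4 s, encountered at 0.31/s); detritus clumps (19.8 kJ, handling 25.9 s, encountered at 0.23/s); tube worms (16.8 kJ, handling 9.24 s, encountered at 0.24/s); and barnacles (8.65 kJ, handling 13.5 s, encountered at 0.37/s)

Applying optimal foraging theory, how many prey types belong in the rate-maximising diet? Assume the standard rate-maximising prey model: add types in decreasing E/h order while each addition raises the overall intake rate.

1

Profitabilities (E/h, kJ/s): tube worms 1.82, detritus clumps 0.764, barnacles 0.641, small bivalves 0.115. Add prey in this order while the next type's profitability exceeds the intake rate on those already taken.
Rate on top 1: 1.253. detritus clumps: 0.764 < 1.253 → exclude; stop.
Optimal diet: tube worms — 1 of 4 types.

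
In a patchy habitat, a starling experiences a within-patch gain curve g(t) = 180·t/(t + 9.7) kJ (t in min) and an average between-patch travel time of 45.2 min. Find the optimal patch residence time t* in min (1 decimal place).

Maximise g(t)/(T+t): set derivative to zero → g'(t)(T+t) = g(t).
g'(t) = 180·9.7/(t + 9.7)². Setting 180·9.7/(t+9.7)² = 180t/[(t+9.7)(45.2+t)] gives 9.7(45.2+t) = t(t+9.7), so t² = 9.7×45.2 = 438.4.
t* = √438.4 = 20.94 min.

20.9 min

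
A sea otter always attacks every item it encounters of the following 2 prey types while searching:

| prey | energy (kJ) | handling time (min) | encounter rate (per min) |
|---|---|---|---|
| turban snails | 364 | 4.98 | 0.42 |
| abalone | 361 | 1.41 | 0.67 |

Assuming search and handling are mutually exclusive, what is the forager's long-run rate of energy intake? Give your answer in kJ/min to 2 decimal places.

97.80 kJ/min

Energy encountered per unit search time: 0.42×364 + 0.67×361 = 394.8 kJ/min.
Handling time per unit search time: 0.42×4.98 + 0.67×1.41 = 3.036.
Rate = 394.8/(1 + 3.036) = 97.8 kJ/min.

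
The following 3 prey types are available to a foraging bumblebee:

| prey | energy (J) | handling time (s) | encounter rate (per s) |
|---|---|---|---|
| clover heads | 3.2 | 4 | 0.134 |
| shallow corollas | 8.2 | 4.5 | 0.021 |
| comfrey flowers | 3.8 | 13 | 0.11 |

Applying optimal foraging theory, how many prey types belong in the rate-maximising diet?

2

Rank by E/h (J/s): shallow corollas 1.82, clover heads 0.8, comfrey flowers 0.292. Include each in turn until the next type's E/h falls below the running intake rate.
Rate on top 1: 0.1573. clover heads: 0.8 > 0.1573 → include.
Rate on top 2: 0.3686. comfrey flowers: 0.292 < 0.3686 → exclude; stop.
Optimal diet: shallow corollas, clover heads — 2 of 3 types.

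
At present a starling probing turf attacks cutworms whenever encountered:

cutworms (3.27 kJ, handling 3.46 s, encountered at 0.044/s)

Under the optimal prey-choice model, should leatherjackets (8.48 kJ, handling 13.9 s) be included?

Intake rate on the current diet: R = (0.044×3.27) / (1 + 0.044×3.46) = 0.1439/1.152 = 0.1249 kJ/s.
leatherjackets: E/h = 8.48/13.9 = 0.6101 kJ/s.
0.6101 > 0.1249, so adding leatherjackets raises the average — include it.

Yes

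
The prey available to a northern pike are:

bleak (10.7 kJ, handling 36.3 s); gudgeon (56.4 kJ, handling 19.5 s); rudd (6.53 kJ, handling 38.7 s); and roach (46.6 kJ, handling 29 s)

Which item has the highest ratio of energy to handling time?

gudgeon

In descending order of E/h:
gudgeon: 56.4/19.5 = 2.89 kJ/s
roach: 46.6/29 = 1.61 kJ/s
bleak: 10.7/36.3 = 0.295 kJ/s
rudd: 6.53/38.7 = 0.169 kJ/s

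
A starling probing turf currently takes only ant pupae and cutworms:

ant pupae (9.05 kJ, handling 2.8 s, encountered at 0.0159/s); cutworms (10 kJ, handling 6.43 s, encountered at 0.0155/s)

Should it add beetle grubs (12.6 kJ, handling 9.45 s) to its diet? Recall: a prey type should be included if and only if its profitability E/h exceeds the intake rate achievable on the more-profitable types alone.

Current rate: (0.0159×9.05 + 0.0155×10)/(1 + 0.0159×2.8 + 0.0155×6.43) = 0.2612 kJ/s.
Profitability of beetle grubs: 12.6/9.45 = 1.333 kJ/s.
Since 1.333 > R, including beetle grubs increases the long-run rate.

Yes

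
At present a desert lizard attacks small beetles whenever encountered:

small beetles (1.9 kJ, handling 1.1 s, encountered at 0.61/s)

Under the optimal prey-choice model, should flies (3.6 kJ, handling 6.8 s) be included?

Current rate: (0.61×1.9)/(1 + 0.61×1.1) = 0.6936 kJ/s.
flies: E/h = 3.6/6.8 = 0.5294 kJ/s.
Since 0.5294 < R, time spent handling flies is better spent searching.

No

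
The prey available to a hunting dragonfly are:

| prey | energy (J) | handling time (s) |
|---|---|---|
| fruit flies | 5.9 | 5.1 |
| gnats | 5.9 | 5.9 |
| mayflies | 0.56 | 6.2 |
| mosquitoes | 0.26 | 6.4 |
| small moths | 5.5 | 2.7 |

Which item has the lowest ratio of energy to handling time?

mosquitoes

In descending order of E/h:
small moths: 5.5/2.7 = 2.04 J/s
fruit flies: 5.9/5.1 = 1.16 J/s
gnats: 5.9/5.9 = 1 J/s
mayflies: 0.56/6.2 = 0.0903 J/s
mosquitoes: 0.26/6.4 = 0.0406 J/s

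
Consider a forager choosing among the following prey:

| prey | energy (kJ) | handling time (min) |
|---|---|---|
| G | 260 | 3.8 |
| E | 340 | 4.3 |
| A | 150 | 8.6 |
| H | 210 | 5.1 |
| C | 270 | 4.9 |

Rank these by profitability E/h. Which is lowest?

In descending order of E/h:
E: 340/4.3 = 79.1 kJ/min
G: 260/3.8 = 68.4 kJ/min
C: 270/4.9 = 55.1 kJ/min
H: 210/5.1 = 41.2 kJ/min
A: 150/8.6 = 17.4 kJ/min

A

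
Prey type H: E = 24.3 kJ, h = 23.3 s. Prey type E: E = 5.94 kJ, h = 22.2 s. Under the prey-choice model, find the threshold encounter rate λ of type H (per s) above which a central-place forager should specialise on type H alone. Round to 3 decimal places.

The zero-one rule: include type E iff E₂/h₂ > λE₁/(1+λh₁). Equality gives the switch point.
λE₁h₂ = E₂ + λE₂h₁ ⇒ λ = E₂/(E₁h₂ − E₂h₁) = 5.94/(539.5 − 138.4) = 0.01481 per s.

0.015 per s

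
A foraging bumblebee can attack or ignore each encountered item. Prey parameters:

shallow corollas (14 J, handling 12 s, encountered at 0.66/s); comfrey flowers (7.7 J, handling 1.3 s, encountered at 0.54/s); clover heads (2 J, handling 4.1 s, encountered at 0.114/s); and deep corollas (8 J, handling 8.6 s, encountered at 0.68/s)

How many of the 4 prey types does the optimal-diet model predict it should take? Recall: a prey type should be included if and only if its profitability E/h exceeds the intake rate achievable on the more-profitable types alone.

1

E/h in descending order: comfrey flowers 5.92, shallow corollas 1.17, deep corollas 0.93, clover heads 0.488 J/s. The optimal diet is the largest prefix of this list for which every included type satisfies E_i/h_i > R on the types above it.
Rate on top 1: 2.443. shallow corollas: 1.17 < 2.443 → exclude; stop.
Optimal diet: comfrey flowers — 1 of 4 types.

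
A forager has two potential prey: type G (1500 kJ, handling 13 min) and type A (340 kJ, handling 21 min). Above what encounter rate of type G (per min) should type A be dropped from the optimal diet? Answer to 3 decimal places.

The zero-one rule: include type A iff E₂/h₂ > λE₁/(1+λh₁). Equality gives the switch point.
λE₁h₂ = E₂ + λE₂h₁ ⇒ λ = E₂/(E₁h₂ − E₂h₁) = 340/(3.15e+04 − 4420) = 0.01256 per min.

0.013 per min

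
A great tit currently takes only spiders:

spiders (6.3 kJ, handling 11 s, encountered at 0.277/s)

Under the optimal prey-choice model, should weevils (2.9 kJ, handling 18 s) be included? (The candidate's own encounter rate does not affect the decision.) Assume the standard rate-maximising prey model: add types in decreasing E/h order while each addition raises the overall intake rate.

No

Intake rate on the current diet: R = (0.277×6.3) / (1 + 0.277×11) = 1.745/4.047 = 0.4312 kJ/s.
weevils: E/h = 2.9/18 = 0.1611 kJ/s.
0.1611 < 0.4312, so adding weevils would lower the average — exclude it.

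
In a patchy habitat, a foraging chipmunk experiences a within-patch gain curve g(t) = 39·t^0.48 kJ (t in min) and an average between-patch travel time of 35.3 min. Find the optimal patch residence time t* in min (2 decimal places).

Maximise g(t)/(T+t): set derivative to zero → g'(t)(T+t) = g(t).
g'(t) = 0.48·39·t^-0.52. Setting 0.48·39·t^-0.52 = 39·t^0.48/(35.3+t) gives 0.48(35.3+t) = t, so 0.52·t = 0.48×35.3.
t* = 0.48×35.3/0.52 = 32.58 min.

32.58 min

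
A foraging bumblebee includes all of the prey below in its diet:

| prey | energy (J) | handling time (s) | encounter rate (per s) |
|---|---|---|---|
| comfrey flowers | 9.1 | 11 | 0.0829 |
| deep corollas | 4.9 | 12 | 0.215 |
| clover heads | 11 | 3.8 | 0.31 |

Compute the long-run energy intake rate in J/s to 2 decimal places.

0.92 J/s

R = Σλ_iE_i / (1 + Σλ_ih_i)
Numerator: 0.0829×9.1 + 0.215×4.9 + 0.31×11 = 5.218
Denominator: 1 + 0.0829×11 + 0.215×12 + 0.31×3.8 = 5.67
R = 5.218/5.67 = 0.9203 J/s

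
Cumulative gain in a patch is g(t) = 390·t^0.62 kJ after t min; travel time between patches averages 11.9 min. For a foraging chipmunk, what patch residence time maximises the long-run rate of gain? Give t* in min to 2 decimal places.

19.42 min

Optimal t* satisfies g'(t*) = g(t*)/(T + t*).
g'(t) = 0.62·390·t^-0.38. Setting 0.62·390·t^-0.38 = 390·t^0.62/(11.9+t) gives 0.62(11.9+t) = t, so 0.38·t = 0.62×11.9.
t* = 0.62×11.9/0.38 = 19.42 min.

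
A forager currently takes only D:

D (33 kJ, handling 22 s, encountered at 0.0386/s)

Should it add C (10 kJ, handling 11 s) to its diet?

Intake rate on the current diet: R = (0.0386×33) / (1 + 0.0386×22) = 1.274/1.849 = 0.6888 kJ/s.
C: E/h = 10/11 = 0.9091 kJ/s.
Since 0.9091 > R, including C increases the long-run rate.

Yes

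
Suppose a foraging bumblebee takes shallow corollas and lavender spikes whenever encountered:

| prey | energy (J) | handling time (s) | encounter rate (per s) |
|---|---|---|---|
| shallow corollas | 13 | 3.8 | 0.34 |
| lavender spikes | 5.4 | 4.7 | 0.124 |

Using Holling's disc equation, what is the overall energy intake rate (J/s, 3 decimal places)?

1.770 J/s

Energy encountered per unit search time: 0.34×13 + 0.124×5.4 = 5.09 J/s.
Handling time per unit search time: 0.34×3.8 + 0.124×4.7 = 1.875.
Rate = 5.09/(1 + 1.875) = 1.77 J/s.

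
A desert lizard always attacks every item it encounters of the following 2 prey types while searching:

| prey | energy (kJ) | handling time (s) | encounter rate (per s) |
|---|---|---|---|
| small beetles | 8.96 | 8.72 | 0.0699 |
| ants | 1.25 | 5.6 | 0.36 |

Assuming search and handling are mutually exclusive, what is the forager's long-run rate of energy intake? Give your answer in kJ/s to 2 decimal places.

0.30 kJ/s

R = (0.0699×8.96 + 0.36×1.25) / (1 + 0.0699×8.72 + 0.36×5.6) = 1.076/3.626 = 0.2969 kJ/s.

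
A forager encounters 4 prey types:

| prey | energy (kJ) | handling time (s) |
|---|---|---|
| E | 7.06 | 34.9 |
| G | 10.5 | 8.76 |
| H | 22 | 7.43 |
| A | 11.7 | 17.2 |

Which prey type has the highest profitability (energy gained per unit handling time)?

Profitability E/h (kJ/s): E = 7.06/34.9 = 0.202, G = 10.5/8.76 = 1.2, H = 22/7.43 = 2.96, A = 11.7/17.2 = 0.68.
Ranked: H > G > A > E.

H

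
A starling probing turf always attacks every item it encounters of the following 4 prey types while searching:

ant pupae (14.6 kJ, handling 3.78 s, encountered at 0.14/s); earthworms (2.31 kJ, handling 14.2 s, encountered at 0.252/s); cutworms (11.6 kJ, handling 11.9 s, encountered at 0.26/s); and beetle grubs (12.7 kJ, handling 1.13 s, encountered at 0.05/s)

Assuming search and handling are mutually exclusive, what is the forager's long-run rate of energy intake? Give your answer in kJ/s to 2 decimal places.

0.76 kJ/s

R = Σλ_iE_i / (1 + Σλ_ih_i)
Numerator: 0.14×14.6 + 0.252×2.31 + 0.26×11.6 + 0.05×12.7 = 6.277
Denominator: 1 + 0.14×3.78 + 0.252×14.2 + 0.26×11.9 + 0.05×1.13 = 8.258
R = 6.277/8.258 = 0.7601 kJ/s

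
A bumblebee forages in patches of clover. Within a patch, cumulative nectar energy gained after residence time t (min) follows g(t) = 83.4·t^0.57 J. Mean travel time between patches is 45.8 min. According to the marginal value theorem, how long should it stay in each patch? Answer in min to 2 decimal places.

By the marginal value theorem, leave when the instantaneous gain rate g'(t) equals the habitat-wide average g(t)/(T + t).
g'(t) = 0.57·83.4·t^-0.43. Setting 0.57·83.4·t^-0.43 = 83.4·t^0.57/(45.8+t) gives 0.57(45.8+t) = t, so 0.43·t = 0.57×45.8.
t* = 0.57×45.8/0.43 = 60.71 min.

60.71 min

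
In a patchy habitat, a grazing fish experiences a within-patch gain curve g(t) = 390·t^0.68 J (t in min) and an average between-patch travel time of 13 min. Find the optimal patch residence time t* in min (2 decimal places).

27.63 min

By the marginal value theorem, leave when the instantaneous gain rate g'(t) equals the habitat-wide average g(t)/(T + t).
g'(t) = 0.68·390·t^-0.32. Setting 0.68·390·t^-0.32 = 390·t^0.68/(13+t) gives 0.68(13+t) = t, so 0.32·t = 0.68×13.
t* = 0.68×13/0.32 = 27.63 min.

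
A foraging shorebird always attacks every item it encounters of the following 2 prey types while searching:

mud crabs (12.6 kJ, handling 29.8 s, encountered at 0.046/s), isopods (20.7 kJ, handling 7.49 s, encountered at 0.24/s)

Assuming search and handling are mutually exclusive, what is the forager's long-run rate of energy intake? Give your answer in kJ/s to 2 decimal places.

Energy encountered per unit search time: 0.046×12.6 + 0.24×20.7 = 5.548 kJ/s.
Handling time per unit search time: 0.046×29.8 + 0.24×7.49 = 3.168.
Rate = 5.548/(1 + 3.168) = 1.331 kJ/s.

1.33 kJ/s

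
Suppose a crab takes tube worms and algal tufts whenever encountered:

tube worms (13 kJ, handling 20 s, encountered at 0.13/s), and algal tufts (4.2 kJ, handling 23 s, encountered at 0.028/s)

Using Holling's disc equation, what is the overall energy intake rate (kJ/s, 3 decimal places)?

R = (0.13×13 + 0.028×4.2) / (1 + 0.13×20 + 0.028×23) = 1.808/4.244 = 0.4259 kJ/s.

0.426 kJ/s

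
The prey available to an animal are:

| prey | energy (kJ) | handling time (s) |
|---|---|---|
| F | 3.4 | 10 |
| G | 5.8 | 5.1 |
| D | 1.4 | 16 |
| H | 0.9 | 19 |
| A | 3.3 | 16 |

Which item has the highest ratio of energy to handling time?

G

In descending order of E/h:
G: 5.8/5.1 = 1.14 kJ/s
F: 3.4/10 = 0.34 kJ/s
A: 3.3/16 = 0.206 kJ/s
D: 1.4/16 = 0.0875 kJ/s
H: 0.9/19 = 0.0474 kJ/s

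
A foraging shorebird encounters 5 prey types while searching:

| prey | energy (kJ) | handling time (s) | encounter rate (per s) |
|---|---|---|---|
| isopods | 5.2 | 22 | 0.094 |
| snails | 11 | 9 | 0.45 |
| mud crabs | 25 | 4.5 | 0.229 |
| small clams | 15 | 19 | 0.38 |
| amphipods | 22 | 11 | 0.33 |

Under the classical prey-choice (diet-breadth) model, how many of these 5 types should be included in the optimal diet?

1

E/h in descending order: mud crabs 5.56, amphipods 2, snails 1.22, small clams 0.789, isopods 0.236 kJ/s. The optimal diet is the largest prefix of this list for which every included type satisfies E_i/h_i > R on the types above it.
Rate on top 1: 2.82. amphipods: 2 < 2.82 → exclude; stop.
Optimal diet: mud crabs — 1 of 5 types.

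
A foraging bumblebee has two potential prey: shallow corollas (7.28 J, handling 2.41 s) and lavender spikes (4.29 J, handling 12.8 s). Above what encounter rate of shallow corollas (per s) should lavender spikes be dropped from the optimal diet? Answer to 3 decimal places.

0.052 per s

At the threshold, the rate on shallow corollas alone equals the profitability of lavender spikes: λ·7.28/(1 + λ·2.41) = 4.29/12.8 = 0.3352.
Rearranging, λ(7.28 − 0.3352×2.41) = 0.3352, so λ = 0.3352/6.472 = 0.05178 per s.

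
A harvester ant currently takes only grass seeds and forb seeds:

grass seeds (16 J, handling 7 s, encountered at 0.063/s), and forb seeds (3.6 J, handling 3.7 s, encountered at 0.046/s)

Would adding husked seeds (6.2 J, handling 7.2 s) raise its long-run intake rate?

Intake rate on the current diet: R = (0.063×16 + 0.046×3.6) / (1 + 0.063×7 + 0.046×3.7) = 1.174/1.611 = 0.7284 J/s.
husked seeds: E/h = 6.2/7.2 = 0.8611 J/s.
0.8611 > 0.7284, so adding husked seeds raises the average — include it.

Yes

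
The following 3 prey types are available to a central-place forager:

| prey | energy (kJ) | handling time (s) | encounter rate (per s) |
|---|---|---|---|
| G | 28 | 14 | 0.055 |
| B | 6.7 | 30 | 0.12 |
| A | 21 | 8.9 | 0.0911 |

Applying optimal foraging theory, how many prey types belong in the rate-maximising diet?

2

Profitabilities (E/h, kJ/s): A 2.36, G 2, B 0.223. Add prey in this order while the next type's profitability exceeds the intake rate on those already taken.
Rate on top 1: 1.057. G: 2 > 1.057 → include.
Rate on top 2: 1.338. B: 0.223 < 1.338 → exclude; stop.
Optimal diet: A, G — 2 of 3 types.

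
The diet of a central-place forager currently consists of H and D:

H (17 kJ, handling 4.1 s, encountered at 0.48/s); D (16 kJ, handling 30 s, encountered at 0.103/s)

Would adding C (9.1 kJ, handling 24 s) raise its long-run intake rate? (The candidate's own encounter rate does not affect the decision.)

Intake rate on the current diet: R = (0.48×17 + 0.103×16) / (1 + 0.48×4.1 + 0.103×30) = 9.808/6.058 = 1.619 kJ/s.
Profitability of C: 9.1/24 = 0.3792 kJ/s.
0.3792 < 1.619, so adding C would lower the average — exclude it.

No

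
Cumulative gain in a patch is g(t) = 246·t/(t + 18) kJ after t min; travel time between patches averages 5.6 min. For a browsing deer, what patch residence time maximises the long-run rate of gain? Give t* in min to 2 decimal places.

10.04 min

Optimal t* satisfies g'(t*) = g(t*)/(T + t*).
g'(t) = 246·18/(t + 18)². Setting 246·18/(t+18)² = 246t/[(t+18)(5.6+t)] gives 18(5.6+t) = t(t+18), so t² = 18×5.6 = 100.8.
t* = √100.8 = 10.04 min.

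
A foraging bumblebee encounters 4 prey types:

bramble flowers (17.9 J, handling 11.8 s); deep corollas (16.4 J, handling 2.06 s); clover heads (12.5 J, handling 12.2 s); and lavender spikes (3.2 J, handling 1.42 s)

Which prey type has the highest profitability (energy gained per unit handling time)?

In descending order of E/h:
deep corollas: 16.4/2.06 = 7.96 J/s
lavender spikes: 3.2/1.42 = 2.25 J/s
bramble flowers: 17.9/11.8 = 1.52 J/s
clover heads: 12.5/12.2 = 1.02 J/s

deep corollas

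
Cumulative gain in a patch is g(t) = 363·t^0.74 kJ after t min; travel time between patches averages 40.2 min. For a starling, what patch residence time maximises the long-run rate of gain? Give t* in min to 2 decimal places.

By the marginal value theorem, leave when the instantaneous gain rate g'(t) equals the habitat-wide average g(t)/(T + t).
g'(t) = 0.74·363·t^-0.26. Setting 0.74·363·t^-0.26 = 363·t^0.74/(40.2+t) gives 0.74(40.2+t) = t, so 0.26·t = 0.74×40.2.
t* = 0.74×40.2/0.26 = 114.4 min.

114.42 min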